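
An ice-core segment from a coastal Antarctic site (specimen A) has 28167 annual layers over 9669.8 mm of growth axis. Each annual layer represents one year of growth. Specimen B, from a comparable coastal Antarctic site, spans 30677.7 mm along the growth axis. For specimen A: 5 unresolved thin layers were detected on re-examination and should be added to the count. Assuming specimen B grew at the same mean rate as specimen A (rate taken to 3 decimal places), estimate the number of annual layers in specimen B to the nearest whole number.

Specimen A: true annual layer count = 28167 + 5 = 28172.
A: Mean rate = 9669.8 mm / 28172 years ≈ 0.343 mm/year.
B spans 30677.7 / 0.343 = 89439.36 years ≈ 89439 annual layers.

89439 annual layers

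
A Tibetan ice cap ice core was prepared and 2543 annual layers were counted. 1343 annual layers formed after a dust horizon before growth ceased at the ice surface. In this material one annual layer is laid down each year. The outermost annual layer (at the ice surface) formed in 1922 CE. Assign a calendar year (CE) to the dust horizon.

There are 1343 annual layers younger than the dust horizon.
1922 − 1343 = 579 CE.

579 CE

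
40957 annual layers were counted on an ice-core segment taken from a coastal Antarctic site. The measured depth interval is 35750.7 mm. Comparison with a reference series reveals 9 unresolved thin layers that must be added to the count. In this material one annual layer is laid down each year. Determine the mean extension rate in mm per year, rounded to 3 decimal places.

After corrections the count is 40957 + 9 = 40966 annual layers.
Extension rate ≈ 35750.7 / 40966 = 0.873 mm per year.

0.873 mm per year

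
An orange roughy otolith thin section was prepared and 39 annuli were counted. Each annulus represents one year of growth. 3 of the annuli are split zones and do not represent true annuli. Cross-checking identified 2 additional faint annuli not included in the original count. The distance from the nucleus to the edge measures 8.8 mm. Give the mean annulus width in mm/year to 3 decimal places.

Correcting the raw count gives 39 − 3 + 2 = 38 true annuli.
Extension rate ≈ 8.8 / 38 = 0.232 mm/year.

0.232 mm/year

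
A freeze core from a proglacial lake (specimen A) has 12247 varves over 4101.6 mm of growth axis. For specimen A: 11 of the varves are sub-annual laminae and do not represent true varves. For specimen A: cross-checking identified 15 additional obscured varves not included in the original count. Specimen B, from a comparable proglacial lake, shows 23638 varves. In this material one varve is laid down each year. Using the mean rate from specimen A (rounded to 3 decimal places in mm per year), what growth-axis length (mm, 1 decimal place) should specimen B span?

Specimen A: after corrections the count is 12247 − 11 + 15 = 12251 varves.
A: 4101.6 mm over 12251 years gives 4101.6 / 12251 ≈ 0.335 mm/yr.
For B, 0.335 mm/year × 23638 years = 7918.7 mm.

7918.7 mm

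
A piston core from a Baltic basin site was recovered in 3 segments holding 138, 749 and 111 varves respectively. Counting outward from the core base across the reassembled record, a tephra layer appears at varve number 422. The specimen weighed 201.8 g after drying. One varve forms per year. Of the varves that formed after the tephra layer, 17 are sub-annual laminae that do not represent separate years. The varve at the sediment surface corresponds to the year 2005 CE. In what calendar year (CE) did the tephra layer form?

Total varves = 138 + 749 + 111 = 998.
998 − 422 = 576 varves lie beyond the tephra layer toward the sediment surface.
Excluding 17 false varves: 576 − 17 = 559.
2005 − 559 = 1446 CE.

1446 CE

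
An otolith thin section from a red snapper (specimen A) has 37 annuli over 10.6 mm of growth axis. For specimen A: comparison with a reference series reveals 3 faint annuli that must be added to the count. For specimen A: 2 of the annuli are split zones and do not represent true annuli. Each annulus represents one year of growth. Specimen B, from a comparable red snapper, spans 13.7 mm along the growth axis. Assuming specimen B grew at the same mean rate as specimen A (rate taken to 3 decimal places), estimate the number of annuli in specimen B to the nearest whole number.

49 annuli

Specimen A: after corrections the count is 37 − 2 + 3 = 38 annuli.
A: Mean rate = 10.6 mm / 38 years ≈ 0.279 mm/year.
Specimen B: 13.7 mm / 0.279 mm per year = 49.10 years ≈ 49 annuli.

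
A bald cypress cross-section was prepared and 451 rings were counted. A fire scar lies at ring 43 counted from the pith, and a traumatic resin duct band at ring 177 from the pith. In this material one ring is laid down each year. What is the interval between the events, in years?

177 − 43 = 134 rings lie between the two events.
At one ring per year, 134 years elapsed between them.

134 years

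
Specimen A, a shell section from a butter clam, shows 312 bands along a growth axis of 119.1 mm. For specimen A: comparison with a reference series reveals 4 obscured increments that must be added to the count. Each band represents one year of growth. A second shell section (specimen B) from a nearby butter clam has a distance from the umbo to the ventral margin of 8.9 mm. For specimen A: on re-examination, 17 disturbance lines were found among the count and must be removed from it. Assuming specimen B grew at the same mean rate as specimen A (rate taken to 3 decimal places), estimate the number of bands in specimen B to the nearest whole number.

22 bands

Specimen A: adjusted count: 312 − 17 + 4 = 299 bands.
A: Mean rate = 119.1 mm / 299 years ≈ 0.398 mm/year.
For B, 8.9 / 0.398 = 22.36 years ≈ 22 bands.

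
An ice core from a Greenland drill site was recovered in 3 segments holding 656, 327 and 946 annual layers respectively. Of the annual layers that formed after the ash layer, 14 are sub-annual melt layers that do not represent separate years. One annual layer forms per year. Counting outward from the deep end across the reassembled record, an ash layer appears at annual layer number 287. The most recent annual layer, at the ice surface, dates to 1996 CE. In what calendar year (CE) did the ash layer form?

368 CE

Total annual layers = 656 + 327 + 946 = 1929.
1929 − 287 = 1642 annual layers lie beyond the ash layer toward the ice surface.
1642 − 14 false = 1628 true annual layers after the ash layer.
The annual layer at the ice surface is 1996 CE, so the ash layer dates to 1996 − 1628 = 368 CE.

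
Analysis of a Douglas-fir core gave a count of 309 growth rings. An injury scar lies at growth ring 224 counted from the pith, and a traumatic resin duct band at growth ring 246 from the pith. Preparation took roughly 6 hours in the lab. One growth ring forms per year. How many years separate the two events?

Separation: 246 − 224 = 22 growth rings.
One growth ring per year makes the interval 22 years.

22 yr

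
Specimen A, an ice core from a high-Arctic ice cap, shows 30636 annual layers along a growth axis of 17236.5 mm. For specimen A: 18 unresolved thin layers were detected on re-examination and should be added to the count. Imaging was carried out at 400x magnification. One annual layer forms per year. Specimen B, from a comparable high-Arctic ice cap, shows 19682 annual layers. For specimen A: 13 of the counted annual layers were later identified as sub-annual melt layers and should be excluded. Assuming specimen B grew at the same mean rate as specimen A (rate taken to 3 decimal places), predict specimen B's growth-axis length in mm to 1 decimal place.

11081.0 mm

Specimen A: true annual layer count = 30636 − 13 + 18 = 30641.
A: 17236.5 mm over 30641 years gives 17236.5 / 30641 ≈ 0.563 mm/yr.
Length of B = 0.563 × 19682 = 11081.0 mm.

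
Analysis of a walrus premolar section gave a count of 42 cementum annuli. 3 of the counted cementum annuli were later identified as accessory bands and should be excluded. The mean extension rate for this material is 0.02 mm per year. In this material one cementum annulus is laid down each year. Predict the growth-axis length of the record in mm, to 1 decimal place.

0.8 mm

True cementum annulus count = 42 − 3 = 39.
39 years at 0.02 mm/year gives 0.02 × 39 = 0.8 mm.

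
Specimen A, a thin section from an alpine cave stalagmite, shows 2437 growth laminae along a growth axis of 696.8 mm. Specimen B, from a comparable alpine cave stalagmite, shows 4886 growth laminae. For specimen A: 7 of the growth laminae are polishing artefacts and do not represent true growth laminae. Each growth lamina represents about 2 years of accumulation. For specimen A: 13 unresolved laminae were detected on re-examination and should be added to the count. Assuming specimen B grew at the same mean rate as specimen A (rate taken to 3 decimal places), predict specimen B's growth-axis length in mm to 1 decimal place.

Specimen A: correcting the raw count gives 2437 − 7 + 13 = 2443 true growth laminae.
Specimen A: at 2 years per growth lamina, 2443 × 2 = 4886 years.
A: Mean rate = 696.8 mm / 4886 years ≈ 0.143 mm/year.
Specimen B: at 2 years per growth lamina, 4886 × 2 = 9772 years. B's length ≈ 0.143 × 9772 = 1397.4 mm.

1397.4 mm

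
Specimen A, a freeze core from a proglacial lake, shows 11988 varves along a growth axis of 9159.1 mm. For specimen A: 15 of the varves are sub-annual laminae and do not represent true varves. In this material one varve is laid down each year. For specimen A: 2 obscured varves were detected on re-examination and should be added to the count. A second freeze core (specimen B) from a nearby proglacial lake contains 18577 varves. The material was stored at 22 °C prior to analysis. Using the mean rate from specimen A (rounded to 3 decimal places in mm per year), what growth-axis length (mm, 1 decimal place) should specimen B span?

14211.4 mm

Specimen A: correcting the raw count gives 11988 − 15 + 2 = 11975 true varves.
A: Extension rate ≈ 9159.1 / 11975 = 0.765 mm/year.
For B, 0.765 mm/year × 18577 years = 14211.4 mm.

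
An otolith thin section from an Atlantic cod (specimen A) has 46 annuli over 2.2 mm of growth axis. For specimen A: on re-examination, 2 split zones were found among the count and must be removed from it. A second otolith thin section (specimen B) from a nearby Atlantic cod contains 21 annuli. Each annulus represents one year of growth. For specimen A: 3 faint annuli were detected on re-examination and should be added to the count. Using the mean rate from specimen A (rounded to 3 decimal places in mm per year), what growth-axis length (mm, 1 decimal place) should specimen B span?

1.0 mm

Specimen A: true annulus count = 46 − 2 + 3 = 47.
A: Extension rate ≈ 2.2 / 47 = 0.047 mm/year.
Length of B = 0.047 × 21 = 1.0 mm.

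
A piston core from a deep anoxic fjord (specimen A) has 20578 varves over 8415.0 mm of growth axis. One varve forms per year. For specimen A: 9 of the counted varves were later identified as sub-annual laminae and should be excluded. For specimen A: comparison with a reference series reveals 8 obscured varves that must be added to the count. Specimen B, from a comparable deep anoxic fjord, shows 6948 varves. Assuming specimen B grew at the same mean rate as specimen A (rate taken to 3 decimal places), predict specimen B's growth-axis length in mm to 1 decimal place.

2841.7 mm

Specimen A: correcting the raw count gives 20578 − 9 + 8 = 20577 true varves.
A: Mean rate = 8415.0 mm / 20577 years ≈ 0.409 mm/year.
For B, 0.409 mm/year × 6948 years = 2841.7 mm.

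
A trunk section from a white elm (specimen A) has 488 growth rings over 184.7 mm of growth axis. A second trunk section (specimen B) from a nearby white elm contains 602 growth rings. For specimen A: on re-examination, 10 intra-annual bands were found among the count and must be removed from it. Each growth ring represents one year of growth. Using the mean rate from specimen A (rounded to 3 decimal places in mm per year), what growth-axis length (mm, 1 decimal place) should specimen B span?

232.4 mm

Specimen A: after corrections the count is 488 − 10 = 478 growth rings.
A: Mean rate = 184.7 mm / 478 years ≈ 0.386 mm/yr.
For B, 0.386 mm/year × 602 years = 232.4 mm.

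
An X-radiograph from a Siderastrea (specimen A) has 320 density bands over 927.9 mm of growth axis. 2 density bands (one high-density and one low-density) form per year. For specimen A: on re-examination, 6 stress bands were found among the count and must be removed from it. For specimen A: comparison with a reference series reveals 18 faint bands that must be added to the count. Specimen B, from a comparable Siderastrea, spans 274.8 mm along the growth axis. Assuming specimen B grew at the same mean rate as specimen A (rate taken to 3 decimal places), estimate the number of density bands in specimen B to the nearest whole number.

98 density bands

Specimen A: correcting the raw count gives 320 − 6 + 18 = 332 true density bands.
Specimen A: dividing by 2 density bands per year: 332 / 2 = 166 years.
A: Mean rate = 927.9 mm / 166 years ≈ 5.590 mm per year.
B spans 274.8 / 5.590 = 49.16 years; at 2 density bands per year that is 49.16 × 2 ≈ 98 density bands.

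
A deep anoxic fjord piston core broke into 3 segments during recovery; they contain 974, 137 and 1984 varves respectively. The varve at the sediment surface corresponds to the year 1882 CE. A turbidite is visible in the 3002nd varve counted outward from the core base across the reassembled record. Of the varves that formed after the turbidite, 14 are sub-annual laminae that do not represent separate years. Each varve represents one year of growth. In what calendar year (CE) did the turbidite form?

1803 CE

Total varves = 974 + 137 + 1984 = 3095.
The turbidite sits at varve 3002 from the core base, so 3095 − 3002 = 93 varves formed after it.
93 − 14 false = 79 true varves after the turbidite.
The varve at the sediment surface is 1882 CE, so the turbidite dates to 1882 − 79 = 1803 CE.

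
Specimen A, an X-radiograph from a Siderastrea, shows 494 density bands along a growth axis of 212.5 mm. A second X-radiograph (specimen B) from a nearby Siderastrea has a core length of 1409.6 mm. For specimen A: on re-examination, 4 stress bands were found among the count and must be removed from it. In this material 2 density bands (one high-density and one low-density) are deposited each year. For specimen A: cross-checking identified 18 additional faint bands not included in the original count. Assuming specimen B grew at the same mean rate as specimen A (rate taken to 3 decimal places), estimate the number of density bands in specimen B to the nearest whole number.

Specimen A: correcting the raw count gives 494 − 4 + 18 = 508 true density bands.
Specimen A: dividing by 2 density bands per year: 508 / 2 = 254 years.
A: Mean rate = 212.5 mm / 254 years ≈ 0.837 mm/yr.
B spans 1409.6 / 0.837 = 1684.11 years; at 2 density bands per year that is 1684.11 × 2 ≈ 3368 density bands.

3368 density bands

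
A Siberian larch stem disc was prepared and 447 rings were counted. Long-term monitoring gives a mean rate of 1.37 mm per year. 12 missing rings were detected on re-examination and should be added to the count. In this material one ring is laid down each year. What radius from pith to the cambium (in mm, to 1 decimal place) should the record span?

628.8 mm

After corrections the count is 447 + 12 = 459 rings.
Length ≈ 1.37 × 459 = 628.8 mm.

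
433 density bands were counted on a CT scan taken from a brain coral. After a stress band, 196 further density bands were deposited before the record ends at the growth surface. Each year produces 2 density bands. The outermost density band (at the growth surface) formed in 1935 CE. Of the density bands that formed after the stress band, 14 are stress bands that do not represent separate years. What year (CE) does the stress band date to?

1844 CE

196 density bands formed after the stress band.
Excluding 14 false density bands: 196 − 14 = 182.
Dividing by 2 density bands per year: 182 / 2 = 91 years.
The density band at the growth surface is 1935 CE, so the stress band dates to 1935 − 91 = 1844 CE.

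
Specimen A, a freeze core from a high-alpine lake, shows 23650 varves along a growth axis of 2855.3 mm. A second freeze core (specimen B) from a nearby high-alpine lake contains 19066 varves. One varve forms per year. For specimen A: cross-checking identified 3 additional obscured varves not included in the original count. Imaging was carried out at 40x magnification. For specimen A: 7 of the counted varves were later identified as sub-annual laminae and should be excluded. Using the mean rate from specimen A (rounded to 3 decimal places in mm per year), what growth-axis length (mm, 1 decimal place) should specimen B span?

2307.0 mm

Specimen A: true varve count = 23650 − 7 + 3 = 23646.
A: Extension rate ≈ 2855.3 / 23646 = 0.121 mm per year.
B's length ≈ 0.121 × 19066 = 2307.0 mm.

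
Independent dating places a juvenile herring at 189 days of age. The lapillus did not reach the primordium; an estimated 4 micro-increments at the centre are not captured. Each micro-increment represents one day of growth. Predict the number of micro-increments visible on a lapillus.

185 micro-increments

One micro-increment per day gives 189 micro-increments over 189 days.
Subtracting the 4 micro-increments not captured gives 189 − 4 = 185 micro-increments in the record.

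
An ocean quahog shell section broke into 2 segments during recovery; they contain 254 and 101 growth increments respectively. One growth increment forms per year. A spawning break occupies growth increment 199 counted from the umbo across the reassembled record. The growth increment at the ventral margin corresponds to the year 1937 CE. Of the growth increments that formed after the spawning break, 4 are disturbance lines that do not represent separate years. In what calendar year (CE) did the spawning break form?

Total growth increments = 254 + 101 = 355.
The spawning break sits at growth increment 199 from the umbo, so 355 − 199 = 156 growth increments formed after it.
Removing the 4 false growth increments leaves 156 − 4 = 152 true growth increments beyond the spawning break.
Counting back 152 years from 1937 CE places the spawning break in 1937 − 152 = 1785 CE.

1785 CE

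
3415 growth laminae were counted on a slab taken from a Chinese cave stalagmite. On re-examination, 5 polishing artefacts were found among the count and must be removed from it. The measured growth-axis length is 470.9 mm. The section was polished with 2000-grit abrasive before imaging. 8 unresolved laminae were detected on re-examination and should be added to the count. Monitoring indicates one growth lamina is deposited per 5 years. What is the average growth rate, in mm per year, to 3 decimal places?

0.028 mm per year

Adjusted count: 3415 − 5 + 8 = 3418 growth laminae.
3418 growth laminae at 5 years each span 3418 × 5 = 17090 years.
Mean rate = 470.9 mm / 17090 years ≈ 0.028 mm per year.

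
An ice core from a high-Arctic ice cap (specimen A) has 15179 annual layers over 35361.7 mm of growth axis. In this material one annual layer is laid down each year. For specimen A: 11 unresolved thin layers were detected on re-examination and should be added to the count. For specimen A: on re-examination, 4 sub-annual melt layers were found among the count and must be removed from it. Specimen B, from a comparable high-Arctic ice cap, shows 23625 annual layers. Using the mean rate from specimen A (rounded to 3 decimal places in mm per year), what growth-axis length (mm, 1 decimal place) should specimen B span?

55022.6 mm

Specimen A: after corrections the count is 15179 − 4 + 11 = 15186 annual layers.
A: 35361.7 mm over 15186 years gives 35361.7 / 15186 ≈ 2.329 mm/yr.
Length of B = 2.329 × 23625 = 55022.6 mm.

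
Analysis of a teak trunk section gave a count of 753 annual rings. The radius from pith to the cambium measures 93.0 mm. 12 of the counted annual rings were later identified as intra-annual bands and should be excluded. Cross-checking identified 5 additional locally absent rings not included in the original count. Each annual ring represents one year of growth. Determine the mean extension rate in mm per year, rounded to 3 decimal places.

Adjusted count: 753 − 12 + 5 = 746 annual rings.
Extension rate ≈ 93.0 / 746 = 0.125 mm per year.

0.125 mm per year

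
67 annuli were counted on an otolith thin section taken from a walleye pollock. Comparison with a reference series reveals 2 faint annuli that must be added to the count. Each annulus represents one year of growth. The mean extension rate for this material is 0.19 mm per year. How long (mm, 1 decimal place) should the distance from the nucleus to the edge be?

13.1 mm

True annulus count = 67 + 2 = 69.
69 years at 0.19 mm/year gives 0.19 × 69 = 13.1 mm.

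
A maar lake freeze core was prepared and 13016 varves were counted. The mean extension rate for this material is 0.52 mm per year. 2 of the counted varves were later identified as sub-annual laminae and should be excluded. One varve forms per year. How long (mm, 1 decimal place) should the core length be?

6767.3 mm

Adjusted count: 13016 − 2 = 13014 varves.
13014 years at 0.52 mm/year gives 0.52 × 13014 = 6767.3 mm.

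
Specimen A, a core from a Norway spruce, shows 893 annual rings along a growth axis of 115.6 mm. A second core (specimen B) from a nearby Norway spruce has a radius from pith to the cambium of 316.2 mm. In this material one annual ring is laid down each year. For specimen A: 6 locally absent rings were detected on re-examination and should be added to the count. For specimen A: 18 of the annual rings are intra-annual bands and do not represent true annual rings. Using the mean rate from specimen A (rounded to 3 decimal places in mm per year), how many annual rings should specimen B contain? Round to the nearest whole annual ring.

Specimen A: after corrections the count is 893 − 18 + 6 = 881 annual rings.
A: Mean rate = 115.6 mm / 881 years ≈ 0.131 mm/yr.
Specimen B: 316.2 mm / 0.131 mm per year = 2413.74 years ≈ 2414 annual rings.

2414 annual rings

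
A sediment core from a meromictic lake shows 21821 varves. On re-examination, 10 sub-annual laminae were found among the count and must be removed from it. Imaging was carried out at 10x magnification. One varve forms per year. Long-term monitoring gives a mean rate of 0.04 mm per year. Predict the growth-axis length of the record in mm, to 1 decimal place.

872.4 mm

Adjusted count: 21821 − 10 = 21811 varves.
21811 years at 0.04 mm/year gives 0.04 × 21811 = 872.4 mm.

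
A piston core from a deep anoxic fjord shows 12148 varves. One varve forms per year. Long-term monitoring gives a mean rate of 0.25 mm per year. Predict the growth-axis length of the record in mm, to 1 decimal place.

12148 years of growth are recorded.
12148 years at 0.25 mm/year gives 0.25 × 12148 = 3037.0 mm.

3037.0 mm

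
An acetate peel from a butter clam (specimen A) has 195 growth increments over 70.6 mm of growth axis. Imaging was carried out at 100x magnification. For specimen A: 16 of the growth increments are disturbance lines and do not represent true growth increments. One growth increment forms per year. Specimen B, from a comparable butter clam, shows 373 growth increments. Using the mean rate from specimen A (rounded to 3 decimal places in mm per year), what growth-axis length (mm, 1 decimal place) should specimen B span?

Specimen A: after corrections the count is 195 − 16 = 179 growth increments.
A: Mean rate = 70.6 mm / 179 years ≈ 0.394 mm/yr.
B's length ≈ 0.394 × 373 = 147.0 mm.

147.0 mm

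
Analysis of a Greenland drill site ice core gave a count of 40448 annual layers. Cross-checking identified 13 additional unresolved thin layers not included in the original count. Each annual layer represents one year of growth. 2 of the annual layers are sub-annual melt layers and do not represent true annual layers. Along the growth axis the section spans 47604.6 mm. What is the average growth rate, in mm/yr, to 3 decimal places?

Correcting the raw count gives 40448 − 2 + 13 = 40459 true annual layers.
Mean rate = 47604.6 mm / 40459 years ≈ 1.177 mm/yr.

1.177 mm/yr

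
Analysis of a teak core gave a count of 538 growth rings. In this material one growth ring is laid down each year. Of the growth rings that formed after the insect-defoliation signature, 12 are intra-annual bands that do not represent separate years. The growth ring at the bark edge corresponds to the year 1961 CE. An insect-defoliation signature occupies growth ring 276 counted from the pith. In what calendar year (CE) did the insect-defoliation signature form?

1711 CE

The insect-defoliation signature sits at growth ring 276 from the pith, so 538 − 276 = 262 growth rings formed after it.
Excluding 12 false growth rings: 262 − 12 = 250.
Counting back 250 years from 1961 CE places the insect-defoliation signature in 1961 − 250 = 1711 CE.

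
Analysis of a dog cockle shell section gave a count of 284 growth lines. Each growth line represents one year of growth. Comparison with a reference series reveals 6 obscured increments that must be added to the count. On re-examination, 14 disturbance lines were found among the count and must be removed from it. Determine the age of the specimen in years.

True growth line count = 284 − 14 + 6 = 276.
With a one-to-one growth line periodicity this is 276 years.

276 yr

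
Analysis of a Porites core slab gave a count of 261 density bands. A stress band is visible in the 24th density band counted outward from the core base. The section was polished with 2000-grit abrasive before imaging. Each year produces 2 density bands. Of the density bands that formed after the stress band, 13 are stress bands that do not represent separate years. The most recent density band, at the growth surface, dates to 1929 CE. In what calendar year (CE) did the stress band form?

1817 CE

Between density band 24 and the growth surface there are 261 − 24 = 237 density bands.
Excluding 13 false density bands: 237 − 13 = 224.
With 2 density bands per year, 224 / 2 = 112 years.
1929 − 112 = 1817 CE.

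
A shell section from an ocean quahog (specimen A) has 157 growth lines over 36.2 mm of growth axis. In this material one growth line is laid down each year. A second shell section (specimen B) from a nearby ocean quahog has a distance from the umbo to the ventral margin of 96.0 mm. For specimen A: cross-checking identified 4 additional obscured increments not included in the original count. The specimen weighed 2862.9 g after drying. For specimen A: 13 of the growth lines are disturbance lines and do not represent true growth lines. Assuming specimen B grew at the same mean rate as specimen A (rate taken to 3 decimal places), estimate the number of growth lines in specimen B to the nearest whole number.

Specimen A: after corrections the count is 157 − 13 + 4 = 148 growth lines.
A: Extension rate ≈ 36.2 / 148 = 0.245 mm per year.
B spans 96.0 / 0.245 = 391.84 years ≈ 392 growth lines.

392 growth lines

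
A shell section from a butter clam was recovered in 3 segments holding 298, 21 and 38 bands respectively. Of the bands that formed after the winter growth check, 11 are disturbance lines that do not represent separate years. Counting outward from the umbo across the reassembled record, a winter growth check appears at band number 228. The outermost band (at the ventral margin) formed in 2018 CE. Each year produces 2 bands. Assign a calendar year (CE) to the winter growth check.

Total bands = 298 + 21 + 38 = 357.
357 − 228 = 129 bands lie beyond the winter growth check toward the ventral margin.
Removing the 11 false bands leaves 129 − 11 = 118 true bands beyond the winter growth check.
Dividing by 2 bands per year: 118 / 2 = 59 years.
2018 − 59 = 1959 CE.

1959 CE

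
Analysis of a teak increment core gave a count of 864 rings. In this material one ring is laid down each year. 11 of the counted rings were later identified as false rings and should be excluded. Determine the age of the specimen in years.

853 years

After corrections the count is 864 − 11 = 853 rings.
One ring per year makes the duration 853 years.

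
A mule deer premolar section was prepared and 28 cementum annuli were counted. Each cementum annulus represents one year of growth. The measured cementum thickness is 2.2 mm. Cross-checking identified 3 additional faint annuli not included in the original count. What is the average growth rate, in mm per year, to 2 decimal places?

True cementum annulus count = 28 + 3 = 31.
Mean rate = 2.2 mm / 31 years ≈ 0.07 mm per year.

0.07 mm per year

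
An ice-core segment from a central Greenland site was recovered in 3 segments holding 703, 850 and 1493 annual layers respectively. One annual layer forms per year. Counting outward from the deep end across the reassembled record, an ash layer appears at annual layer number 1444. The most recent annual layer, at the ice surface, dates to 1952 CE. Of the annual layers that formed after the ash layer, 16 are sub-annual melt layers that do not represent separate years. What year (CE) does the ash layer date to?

Total annual layers = 703 + 850 + 1493 = 3046.
3046 − 1444 = 1602 annual layers lie beyond the ash layer toward the ice surface.
1602 − 16 false = 1586 true annual layers after the ash layer.
1952 − 1586 = 366 CE.

366 CE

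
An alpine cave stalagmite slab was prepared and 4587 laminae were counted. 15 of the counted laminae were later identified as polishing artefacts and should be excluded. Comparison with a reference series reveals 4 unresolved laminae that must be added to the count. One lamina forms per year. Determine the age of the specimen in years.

Correcting the raw count gives 4587 − 15 + 4 = 4576 true laminae.
With a one-to-one lamina periodicity this is 4576 years.

4576 years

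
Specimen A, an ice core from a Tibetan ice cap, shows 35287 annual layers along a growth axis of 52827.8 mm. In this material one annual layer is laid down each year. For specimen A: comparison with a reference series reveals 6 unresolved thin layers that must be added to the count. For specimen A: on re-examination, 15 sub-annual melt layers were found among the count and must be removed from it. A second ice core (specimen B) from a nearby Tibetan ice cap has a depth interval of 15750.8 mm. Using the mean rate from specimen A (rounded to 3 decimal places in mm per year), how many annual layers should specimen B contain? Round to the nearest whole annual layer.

10522 annual layers

Specimen A: true annual layer count = 35287 − 15 + 6 = 35278.
A: 52827.8 mm over 35278 years gives 52827.8 / 35278 ≈ 1.497 mm/yr.
For B, 15750.8 / 1.497 = 10521.58 years ≈ 10522 annual layers.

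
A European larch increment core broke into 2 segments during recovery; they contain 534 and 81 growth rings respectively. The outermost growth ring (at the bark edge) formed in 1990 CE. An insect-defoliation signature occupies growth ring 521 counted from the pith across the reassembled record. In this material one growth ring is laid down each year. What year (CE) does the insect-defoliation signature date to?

1896 CE

Total growth rings = 534 + 81 = 615.
The insect-defoliation signature sits at growth ring 521 from the pith, so 615 − 521 = 94 growth rings formed after it.
The growth ring at the bark edge is 1990 CE, so the insect-defoliation signature dates to 1990 − 94 = 1896 CE.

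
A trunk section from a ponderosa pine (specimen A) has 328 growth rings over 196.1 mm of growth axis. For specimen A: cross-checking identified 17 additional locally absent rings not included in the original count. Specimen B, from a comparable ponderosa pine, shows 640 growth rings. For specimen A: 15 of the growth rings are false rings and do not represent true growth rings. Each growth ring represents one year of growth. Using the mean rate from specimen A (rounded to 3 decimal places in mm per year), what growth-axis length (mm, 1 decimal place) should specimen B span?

Specimen A: adjusted count: 328 − 15 + 17 = 330 growth rings.
A: Extension rate ≈ 196.1 / 330 = 0.594 mm/yr.
For B, 0.594 mm/year × 640 years = 380.2 mm.

380.2 mm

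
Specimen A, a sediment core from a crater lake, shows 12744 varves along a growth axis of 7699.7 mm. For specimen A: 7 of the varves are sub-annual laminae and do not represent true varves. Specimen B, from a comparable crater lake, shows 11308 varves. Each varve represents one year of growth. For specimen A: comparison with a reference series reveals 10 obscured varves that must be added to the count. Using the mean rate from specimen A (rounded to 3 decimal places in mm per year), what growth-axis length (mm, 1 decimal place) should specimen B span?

6830.0 mm

Specimen A: true varve count = 12744 − 7 + 10 = 12747.
A: Mean rate = 7699.7 mm / 12747 years ≈ 0.604 mm/yr.
Length of B = 0.604 × 11308 = 6830.0 mm.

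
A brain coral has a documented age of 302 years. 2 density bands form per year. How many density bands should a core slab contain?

604 density bands

302 years at 2 density bands per year gives 302 × 2 = 604 density bands.
So 604 density bands should be present.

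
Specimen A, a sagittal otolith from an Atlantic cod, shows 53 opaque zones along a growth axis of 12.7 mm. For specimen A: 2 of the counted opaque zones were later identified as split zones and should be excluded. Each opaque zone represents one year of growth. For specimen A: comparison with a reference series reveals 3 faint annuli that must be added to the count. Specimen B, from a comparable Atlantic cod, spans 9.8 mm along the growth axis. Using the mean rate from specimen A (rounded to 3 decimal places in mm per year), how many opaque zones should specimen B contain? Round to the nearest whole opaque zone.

Specimen A: after corrections the count is 53 − 2 + 3 = 54 opaque zones.
A: 12.7 mm over 54 years gives 12.7 / 54 ≈ 0.235 mm per year.
Specimen B: 9.8 mm / 0.235 mm per year = 41.70 years ≈ 42 opaque zones.

42 opaque zones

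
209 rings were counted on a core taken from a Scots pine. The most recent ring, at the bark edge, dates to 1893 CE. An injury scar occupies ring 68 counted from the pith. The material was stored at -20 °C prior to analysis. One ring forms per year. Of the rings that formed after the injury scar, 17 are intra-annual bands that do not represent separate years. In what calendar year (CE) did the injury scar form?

1769 CE

The injury scar sits at ring 68 from the pith, so 209 − 68 = 141 rings formed after it.
Removing the 17 false rings leaves 141 − 17 = 124 true rings beyond the injury scar.
The ring at the bark edge is 1893 CE, so the injury scar dates to 1893 − 124 = 1769 CE.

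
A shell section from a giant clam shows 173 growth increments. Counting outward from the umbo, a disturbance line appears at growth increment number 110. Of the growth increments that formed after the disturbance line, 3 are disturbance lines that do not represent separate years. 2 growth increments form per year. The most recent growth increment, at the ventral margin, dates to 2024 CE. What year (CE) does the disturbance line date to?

173 − 110 = 63 growth increments lie beyond the disturbance line toward the ventral margin.
63 − 3 false = 60 true growth increments after the disturbance line.
With 2 growth increments per year, 60 / 2 = 30 years.
The growth increment at the ventral margin is 2024 CE, so the disturbance line dates to 2024 − 30 = 1994 CE.

1994 CE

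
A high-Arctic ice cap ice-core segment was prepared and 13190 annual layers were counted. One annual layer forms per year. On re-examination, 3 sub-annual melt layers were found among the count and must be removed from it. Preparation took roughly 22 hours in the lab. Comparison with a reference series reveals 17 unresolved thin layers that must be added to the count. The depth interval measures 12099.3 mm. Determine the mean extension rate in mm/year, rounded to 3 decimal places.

Adjusted count: 13190 − 3 + 17 = 13204 annual layers.
Extension rate ≈ 12099.3 / 13204 = 0.916 mm/year.

0.916 mm/year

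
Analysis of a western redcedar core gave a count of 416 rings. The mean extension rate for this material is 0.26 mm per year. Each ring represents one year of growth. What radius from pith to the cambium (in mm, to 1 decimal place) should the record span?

108.2 mm

416 years of growth are recorded.
Length ≈ 0.26 × 416 = 108.2 mm.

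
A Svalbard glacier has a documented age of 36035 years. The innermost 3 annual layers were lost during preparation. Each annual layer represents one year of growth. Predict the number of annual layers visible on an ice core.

At one annual layer per year, 36035 years correspond to 36035 annual layers.
Subtracting the 3 annual layers not captured gives 36035 − 3 = 36032 annual layers in the record.

36032 annual layers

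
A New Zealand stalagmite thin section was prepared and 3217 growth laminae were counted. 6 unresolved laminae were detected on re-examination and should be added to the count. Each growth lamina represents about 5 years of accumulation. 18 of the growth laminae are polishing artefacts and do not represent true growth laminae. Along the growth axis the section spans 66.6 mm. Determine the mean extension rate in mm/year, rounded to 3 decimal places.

0.004 mm/year

Adjusted count: 3217 − 18 + 6 = 3205 growth laminae.
Multiplying by 5 years per growth lamina: 3205 × 5 = 16025 years.
Extension rate ≈ 66.6 / 16025 = 0.004 mm/year.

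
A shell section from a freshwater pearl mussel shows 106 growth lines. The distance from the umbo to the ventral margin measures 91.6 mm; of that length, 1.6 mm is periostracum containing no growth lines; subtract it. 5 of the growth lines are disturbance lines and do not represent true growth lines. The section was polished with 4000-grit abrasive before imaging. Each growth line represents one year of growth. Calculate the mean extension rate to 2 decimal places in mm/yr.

0.89 mm/yr

After corrections the count is 106 − 5 = 101 growth lines.
Net length = 91.6 − 1.6 = 90.0 mm.
90.0 mm over 101 years gives 90.0 / 101 ≈ 0.89 mm/yr.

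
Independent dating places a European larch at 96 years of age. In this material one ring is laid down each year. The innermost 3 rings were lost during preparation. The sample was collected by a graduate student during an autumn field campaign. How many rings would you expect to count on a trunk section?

One ring per year gives 96 rings over 96 years.
Subtracting the 3 rings not captured gives 96 − 3 = 93 rings in the record.

93 rings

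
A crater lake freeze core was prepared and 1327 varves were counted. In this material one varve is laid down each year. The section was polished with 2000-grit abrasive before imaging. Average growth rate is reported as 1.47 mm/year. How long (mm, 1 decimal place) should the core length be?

1950.7 mm

The record spans 1327 years at 1.47 mm per year.
1327 years at 1.47 mm/year gives 1.47 × 1327 = 1950.7 mm.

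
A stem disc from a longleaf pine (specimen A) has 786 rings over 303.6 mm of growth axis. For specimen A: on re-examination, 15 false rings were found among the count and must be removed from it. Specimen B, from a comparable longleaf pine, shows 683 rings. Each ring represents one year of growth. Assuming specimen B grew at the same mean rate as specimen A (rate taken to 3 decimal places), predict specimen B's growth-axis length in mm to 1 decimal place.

Specimen A: true ring count = 786 − 15 = 771.
A: 303.6 mm over 771 years gives 303.6 / 771 ≈ 0.394 mm/yr.
Length of B = 0.394 × 683 = 269.1 mm.

269.1 mm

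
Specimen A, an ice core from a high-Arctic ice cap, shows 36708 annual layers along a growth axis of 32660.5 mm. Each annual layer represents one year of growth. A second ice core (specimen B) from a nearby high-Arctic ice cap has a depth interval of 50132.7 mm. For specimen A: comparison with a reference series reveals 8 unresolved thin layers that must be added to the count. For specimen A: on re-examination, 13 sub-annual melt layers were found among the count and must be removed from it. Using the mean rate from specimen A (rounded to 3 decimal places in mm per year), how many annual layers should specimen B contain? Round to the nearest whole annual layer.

Specimen A: correcting the raw count gives 36708 − 13 + 8 = 36703 true annual layers.
A: Mean rate = 32660.5 mm / 36703 years ≈ 0.890 mm/year.
For B, 50132.7 / 0.890 = 56328.88 years ≈ 56329 annual layers.

56329 annual layers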